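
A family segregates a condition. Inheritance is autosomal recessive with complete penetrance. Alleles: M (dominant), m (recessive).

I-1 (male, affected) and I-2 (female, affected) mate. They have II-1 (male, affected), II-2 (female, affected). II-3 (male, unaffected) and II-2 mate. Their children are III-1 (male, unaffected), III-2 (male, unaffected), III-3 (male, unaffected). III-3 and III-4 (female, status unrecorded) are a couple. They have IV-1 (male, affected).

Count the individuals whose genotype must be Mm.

3

Obligate heterozygotes: III-1 is unaffected so carries M and received m from II-2 (mm), so III-1 is Mm; III-2 is unaffected so carries M and received m from II-2 (mm), so III-2 is Mm; III-3 is unaffected so carries M and received m from II-2 (mm), so III-3 is Mm.
Every other individual is either homozygous by phenotype or has at least one consistent homozygous assignment, so the count is 3.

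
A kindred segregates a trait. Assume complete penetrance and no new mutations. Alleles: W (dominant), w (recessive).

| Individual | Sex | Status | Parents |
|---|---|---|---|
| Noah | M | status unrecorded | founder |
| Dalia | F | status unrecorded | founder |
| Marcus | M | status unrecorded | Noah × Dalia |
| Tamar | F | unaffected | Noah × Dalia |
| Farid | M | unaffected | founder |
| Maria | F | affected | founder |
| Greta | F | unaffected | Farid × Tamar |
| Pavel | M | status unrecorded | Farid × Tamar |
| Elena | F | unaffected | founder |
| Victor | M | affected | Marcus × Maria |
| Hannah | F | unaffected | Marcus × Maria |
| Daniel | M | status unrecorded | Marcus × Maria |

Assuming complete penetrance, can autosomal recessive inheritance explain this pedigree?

A consistent assignment under autosomal recessive exists: Noah WW, Dalia Ww, Marcus Ww, Tamar WW, Farid WW, Maria ww, Greta WW, Pavel WW, Elena WW, Victor ww, Hannah Ww, Daniel Ww.
In this assignment every recorded phenotype matches its genotype and every non-founder's genotype is obtainable from its parents' genotypes, so the pedigree is consistent.

Yes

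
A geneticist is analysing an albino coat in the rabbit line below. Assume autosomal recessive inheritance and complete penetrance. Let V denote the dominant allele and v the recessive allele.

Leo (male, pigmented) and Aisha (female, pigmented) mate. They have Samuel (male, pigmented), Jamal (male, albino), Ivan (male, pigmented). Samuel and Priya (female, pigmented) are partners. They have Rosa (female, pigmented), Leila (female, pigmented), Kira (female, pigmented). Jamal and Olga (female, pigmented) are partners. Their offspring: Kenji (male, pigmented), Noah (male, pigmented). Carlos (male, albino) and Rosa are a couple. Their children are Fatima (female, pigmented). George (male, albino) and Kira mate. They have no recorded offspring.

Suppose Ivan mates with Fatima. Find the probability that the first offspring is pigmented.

Leo is pigmented so carries V and passed v to Jamal (vv), so Leo is Vv.
Aisha is pigmented so carries V and passed v to Jamal (vv), so Aisha is Vv.
Ivan is a pigmented offspring of Leo (Vv) × Aisha (Vv), whose cross gives 1/4 VV : 1/2 Vv : 1/4 vv; conditioning on being pigmented, Ivan is VV with probability 1/3, Vv with probability 2/3.
Fatima is pigmented so carries V and received v from Carlos (vv), so Fatima is Vv.
Summing over parental genotype combinations, P(offspring is pigmented) = 1/3·1 + 2/3·3/4 = 5/6.

5/6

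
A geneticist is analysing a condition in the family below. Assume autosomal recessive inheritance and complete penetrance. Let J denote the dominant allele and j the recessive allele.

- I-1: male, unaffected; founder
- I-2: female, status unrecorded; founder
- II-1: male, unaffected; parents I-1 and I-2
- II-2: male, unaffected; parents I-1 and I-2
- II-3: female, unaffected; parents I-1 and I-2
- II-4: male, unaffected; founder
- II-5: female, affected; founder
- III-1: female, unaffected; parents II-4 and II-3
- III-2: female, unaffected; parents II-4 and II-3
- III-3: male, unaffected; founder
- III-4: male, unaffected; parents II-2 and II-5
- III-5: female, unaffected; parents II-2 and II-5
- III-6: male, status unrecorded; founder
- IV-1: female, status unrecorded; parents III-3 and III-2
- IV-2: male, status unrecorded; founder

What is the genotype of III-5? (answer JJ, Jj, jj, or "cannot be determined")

From phenotype alone, III-5 is JJ or Jj.
III-5 is unaffected so carries J and received j from II-5 (jj), so III-5 is Jj.

Jj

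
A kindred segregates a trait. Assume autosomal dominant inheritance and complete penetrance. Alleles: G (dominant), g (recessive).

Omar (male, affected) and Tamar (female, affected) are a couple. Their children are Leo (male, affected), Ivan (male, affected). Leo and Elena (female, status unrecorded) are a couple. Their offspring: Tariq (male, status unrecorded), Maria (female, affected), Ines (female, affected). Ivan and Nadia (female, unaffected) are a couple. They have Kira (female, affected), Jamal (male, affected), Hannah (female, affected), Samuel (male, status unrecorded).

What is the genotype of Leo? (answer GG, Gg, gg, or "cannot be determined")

cannot be determined

Leo's phenotype allows GG or Gg, and no parent or child forces a single allele at both positions; consistent genotype assignments exist with Leo as GG or Gg.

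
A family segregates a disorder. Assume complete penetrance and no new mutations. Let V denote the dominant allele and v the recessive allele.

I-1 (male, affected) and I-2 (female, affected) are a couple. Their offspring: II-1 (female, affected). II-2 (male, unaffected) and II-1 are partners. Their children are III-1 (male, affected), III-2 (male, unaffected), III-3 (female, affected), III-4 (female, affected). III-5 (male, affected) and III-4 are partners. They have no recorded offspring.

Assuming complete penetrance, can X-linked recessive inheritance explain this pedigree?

No

Under X-linked recessive, III-2 (unaffected, male) cannot arise from II-2 (unaffected) × II-1 (affected).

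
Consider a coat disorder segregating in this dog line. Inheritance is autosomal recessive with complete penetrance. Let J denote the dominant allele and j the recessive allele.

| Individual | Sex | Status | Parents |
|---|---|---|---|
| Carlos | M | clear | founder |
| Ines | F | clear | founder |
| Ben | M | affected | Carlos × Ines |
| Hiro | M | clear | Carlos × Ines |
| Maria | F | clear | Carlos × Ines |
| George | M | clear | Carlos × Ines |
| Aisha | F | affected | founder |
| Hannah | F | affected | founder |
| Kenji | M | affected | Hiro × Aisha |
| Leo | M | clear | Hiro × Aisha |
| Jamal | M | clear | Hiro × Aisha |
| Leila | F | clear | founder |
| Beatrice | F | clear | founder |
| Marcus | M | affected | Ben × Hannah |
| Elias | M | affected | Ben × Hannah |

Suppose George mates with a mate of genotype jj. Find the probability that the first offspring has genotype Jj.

Carlos is clear so carries J and passed j to Ben (jj), so Carlos is Jj.
Ines is clear so carries J and passed j to Ben (jj), so Ines is Jj.
George is a clear offspring of Carlos (Jj) × Ines (Jj), whose cross gives 1/4 JJ : 1/2 Jj : 1/4 jj; conditioning on being clear, George is JJ with probability 1/3, Jj with probability 2/3.
Summing over parental genotype combinations, P(offspring has genotype Jj) = 1/3·1 + 2/3·1/2 = 2/3.

2/3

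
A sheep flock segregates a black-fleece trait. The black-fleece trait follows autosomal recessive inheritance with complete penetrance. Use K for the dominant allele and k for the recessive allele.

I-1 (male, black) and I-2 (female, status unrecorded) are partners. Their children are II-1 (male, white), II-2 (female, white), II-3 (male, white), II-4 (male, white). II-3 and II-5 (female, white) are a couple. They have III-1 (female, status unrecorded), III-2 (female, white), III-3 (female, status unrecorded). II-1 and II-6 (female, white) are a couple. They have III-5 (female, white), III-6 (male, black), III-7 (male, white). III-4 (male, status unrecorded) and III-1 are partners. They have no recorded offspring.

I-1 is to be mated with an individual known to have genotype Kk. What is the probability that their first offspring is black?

I-1 is black, so I-1 is kk.
The cross gives 1/2 Kk : 1/2 kk, so P(offspring is black) = 1/2.

1/2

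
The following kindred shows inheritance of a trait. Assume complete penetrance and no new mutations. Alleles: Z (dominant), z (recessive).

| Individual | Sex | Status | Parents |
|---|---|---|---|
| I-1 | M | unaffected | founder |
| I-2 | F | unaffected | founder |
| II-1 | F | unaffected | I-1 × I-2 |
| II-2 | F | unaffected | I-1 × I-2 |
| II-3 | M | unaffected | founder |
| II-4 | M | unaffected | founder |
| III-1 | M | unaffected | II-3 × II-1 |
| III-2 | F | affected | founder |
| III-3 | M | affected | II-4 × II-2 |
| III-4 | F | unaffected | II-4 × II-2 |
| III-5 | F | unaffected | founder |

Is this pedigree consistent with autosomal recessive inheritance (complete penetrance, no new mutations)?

A consistent assignment under autosomal recessive exists: I-1 ZZ, I-2 Zz, II-1 ZZ, II-2 Zz, II-3 ZZ, II-4 Zz, III-1 ZZ, III-2 zz, III-3 zz, III-4 ZZ, III-5 ZZ.
In this assignment every recorded phenotype matches its genotype and every non-founder's genotype is obtainable from its parents' genotypes, so the pedigree is consistent.

Yes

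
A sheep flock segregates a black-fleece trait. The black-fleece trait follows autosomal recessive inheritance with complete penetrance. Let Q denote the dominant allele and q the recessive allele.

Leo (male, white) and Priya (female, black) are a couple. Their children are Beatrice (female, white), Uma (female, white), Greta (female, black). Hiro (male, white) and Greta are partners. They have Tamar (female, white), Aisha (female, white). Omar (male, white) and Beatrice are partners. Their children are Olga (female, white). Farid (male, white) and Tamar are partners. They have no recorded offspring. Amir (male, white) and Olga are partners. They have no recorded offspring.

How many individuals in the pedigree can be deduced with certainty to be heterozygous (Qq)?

Obligate heterozygotes: Leo is white so carries Q and passed q to Greta (qq), so Leo is Qq; Beatrice is white so carries Q and received q from Priya (qq), so Beatrice is Qq; Uma is white so carries Q and received q from Priya (qq), so Uma is Qq; Tamar is white so carries Q and received q from Greta (qq), so Tamar is Qq; Aisha is white so carries Q and received q from Greta (qq), so Aisha is Qq.
Every other individual is either homozygous by phenotype or has at least one consistent homozygous assignment, so the count is 5.

5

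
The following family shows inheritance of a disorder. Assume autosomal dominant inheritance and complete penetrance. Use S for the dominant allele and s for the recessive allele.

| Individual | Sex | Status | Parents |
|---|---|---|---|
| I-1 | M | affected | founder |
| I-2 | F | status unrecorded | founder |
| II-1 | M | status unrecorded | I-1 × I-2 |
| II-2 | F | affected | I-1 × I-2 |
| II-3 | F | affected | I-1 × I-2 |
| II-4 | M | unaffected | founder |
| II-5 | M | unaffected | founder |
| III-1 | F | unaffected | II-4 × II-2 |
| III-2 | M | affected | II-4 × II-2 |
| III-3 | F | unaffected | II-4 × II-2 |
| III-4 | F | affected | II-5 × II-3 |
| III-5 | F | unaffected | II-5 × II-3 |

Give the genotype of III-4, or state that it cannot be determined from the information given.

From phenotype alone, III-4 is SS or Ss.
III-4 is affected so carries S and received s from II-5 (ss), so III-4 is Ss.

Ss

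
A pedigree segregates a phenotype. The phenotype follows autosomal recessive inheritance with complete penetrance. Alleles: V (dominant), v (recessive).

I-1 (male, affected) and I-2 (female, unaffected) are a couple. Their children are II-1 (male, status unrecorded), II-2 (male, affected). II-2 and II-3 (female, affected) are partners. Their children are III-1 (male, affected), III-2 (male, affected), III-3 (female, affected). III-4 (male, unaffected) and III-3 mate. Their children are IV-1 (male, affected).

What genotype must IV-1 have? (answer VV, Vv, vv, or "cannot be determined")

IV-1 is affected, so IV-1 is vv.

vv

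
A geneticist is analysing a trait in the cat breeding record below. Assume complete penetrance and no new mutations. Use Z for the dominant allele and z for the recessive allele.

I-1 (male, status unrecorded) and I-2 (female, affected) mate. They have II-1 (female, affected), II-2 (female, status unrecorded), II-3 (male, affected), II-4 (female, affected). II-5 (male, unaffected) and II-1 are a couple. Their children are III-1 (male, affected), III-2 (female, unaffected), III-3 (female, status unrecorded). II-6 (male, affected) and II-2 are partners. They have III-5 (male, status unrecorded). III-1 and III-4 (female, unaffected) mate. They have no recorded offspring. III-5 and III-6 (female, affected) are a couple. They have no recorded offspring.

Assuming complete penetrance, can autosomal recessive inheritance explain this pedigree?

A consistent assignment under autosomal recessive exists: I-1 Zz, I-2 zz, II-1 zz, II-2 Zz, II-3 zz, II-4 zz, II-5 Zz, II-6 zz, III-1 zz, III-2 Zz, III-3 Zz, III-4 ZZ, III-5 Zz, III-6 zz.
In this assignment every recorded phenotype matches its genotype and every non-founder's genotype is obtainable from its parents' genotypes, so the pedigree is consistent.

Yes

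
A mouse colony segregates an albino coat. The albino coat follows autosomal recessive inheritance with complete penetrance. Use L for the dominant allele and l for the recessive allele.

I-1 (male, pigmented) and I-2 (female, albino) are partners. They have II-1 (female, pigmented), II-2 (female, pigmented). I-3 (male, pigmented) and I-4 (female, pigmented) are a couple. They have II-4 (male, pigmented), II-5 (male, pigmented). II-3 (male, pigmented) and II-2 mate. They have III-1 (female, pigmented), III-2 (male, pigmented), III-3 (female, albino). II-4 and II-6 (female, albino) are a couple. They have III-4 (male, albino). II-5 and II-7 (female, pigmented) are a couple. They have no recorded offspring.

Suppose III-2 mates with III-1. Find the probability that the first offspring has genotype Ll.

II-3 is pigmented so carries L and passed l to III-3 (ll), so II-3 is Ll.
II-2 is pigmented so carries L and received l from I-2 (ll), so II-2 is Ll.
III-2 is a pigmented offspring of II-3 (Ll) × II-2 (Ll), whose cross gives 1/4 LL : 1/2 Ll : 1/4 ll; conditioning on being pigmented, III-2 is LL with probability 1/3, Ll with probability 2/3.
III-1 is a pigmented offspring of II-3 (Ll) × II-2 (Ll), whose cross gives 1/4 LL : 1/2 Ll : 1/4 ll; conditioning on being pigmented, III-1 is LL with probability 1/3, Ll with probability 2/3.
Summing over parental genotype combinations, P(offspring has genotype Ll) = 2/9·1/2 + 2/9·1/2 + 4/9·1/2 = 4/9.

4/9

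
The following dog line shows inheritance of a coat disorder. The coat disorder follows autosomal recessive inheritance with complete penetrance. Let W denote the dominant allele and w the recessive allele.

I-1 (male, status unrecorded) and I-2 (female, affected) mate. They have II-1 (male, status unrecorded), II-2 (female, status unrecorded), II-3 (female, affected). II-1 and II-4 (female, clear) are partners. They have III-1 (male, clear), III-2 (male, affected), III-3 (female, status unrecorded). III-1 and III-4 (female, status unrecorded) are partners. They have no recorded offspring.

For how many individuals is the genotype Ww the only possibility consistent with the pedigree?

Obligate heterozygotes: II-4 is clear so carries W and passed w to III-2 (ww), so II-4 is Ww.
Every other individual is either homozygous by phenotype or has at least one consistent homozygous assignment, so the count is 1.

1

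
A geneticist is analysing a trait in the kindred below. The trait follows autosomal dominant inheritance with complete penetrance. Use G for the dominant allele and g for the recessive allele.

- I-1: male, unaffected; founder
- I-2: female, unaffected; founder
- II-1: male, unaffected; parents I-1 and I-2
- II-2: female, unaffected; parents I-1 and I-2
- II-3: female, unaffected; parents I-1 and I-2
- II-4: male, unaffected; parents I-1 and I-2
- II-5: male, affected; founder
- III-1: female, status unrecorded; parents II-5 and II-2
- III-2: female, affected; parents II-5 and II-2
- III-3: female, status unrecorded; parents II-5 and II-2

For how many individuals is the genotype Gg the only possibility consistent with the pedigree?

1

Obligate heterozygotes: III-2 is affected so carries G and received g from II-2 (gg), so III-2 is Gg.
Every other individual is either homozygous by phenotype or has at least one consistent homozygous assignment, so the count is 1.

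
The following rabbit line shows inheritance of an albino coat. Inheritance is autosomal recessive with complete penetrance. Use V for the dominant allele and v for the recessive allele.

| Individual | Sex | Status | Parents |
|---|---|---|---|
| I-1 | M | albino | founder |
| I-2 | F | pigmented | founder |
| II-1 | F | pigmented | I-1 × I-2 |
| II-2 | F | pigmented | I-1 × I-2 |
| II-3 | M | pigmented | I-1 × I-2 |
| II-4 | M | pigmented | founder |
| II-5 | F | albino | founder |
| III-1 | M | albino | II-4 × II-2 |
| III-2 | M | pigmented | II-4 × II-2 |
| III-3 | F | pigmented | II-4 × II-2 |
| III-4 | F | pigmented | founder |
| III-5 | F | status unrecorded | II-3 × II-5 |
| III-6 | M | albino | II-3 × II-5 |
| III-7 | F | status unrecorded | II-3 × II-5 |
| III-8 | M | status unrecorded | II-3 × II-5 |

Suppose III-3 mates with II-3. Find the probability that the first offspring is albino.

1/6

II-4 is pigmented so carries V and passed v to III-1 (vv), so II-4 is Vv.
II-2 is pigmented so carries V and received v from I-1 (vv), so II-2 is Vv.
III-3 is a pigmented offspring of II-4 (Vv) × II-2 (Vv), whose cross gives 1/4 VV : 1/2 Vv : 1/4 vv; conditioning on being pigmented, III-3 is VV with probability 1/3, Vv with probability 2/3.
II-3 is pigmented so carries V and received v from I-1 (vv), so II-3 is Vv.
Summing over parental genotype combinations, P(offspring is albino) = 2/3·1/4 = 1/6.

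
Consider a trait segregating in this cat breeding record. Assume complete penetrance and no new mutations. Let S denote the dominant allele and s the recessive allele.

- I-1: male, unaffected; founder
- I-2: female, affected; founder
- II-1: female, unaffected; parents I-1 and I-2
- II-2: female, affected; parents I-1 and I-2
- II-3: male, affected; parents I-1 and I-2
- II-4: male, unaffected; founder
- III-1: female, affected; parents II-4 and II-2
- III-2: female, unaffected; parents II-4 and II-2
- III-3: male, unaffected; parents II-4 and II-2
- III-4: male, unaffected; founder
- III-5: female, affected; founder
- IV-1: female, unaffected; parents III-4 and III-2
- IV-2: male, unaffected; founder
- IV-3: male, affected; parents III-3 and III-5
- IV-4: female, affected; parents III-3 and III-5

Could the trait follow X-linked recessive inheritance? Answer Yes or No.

No

Under X-linked recessive, II-2 (affected, female) cannot arise from I-1 (unaffected) × I-2 (affected).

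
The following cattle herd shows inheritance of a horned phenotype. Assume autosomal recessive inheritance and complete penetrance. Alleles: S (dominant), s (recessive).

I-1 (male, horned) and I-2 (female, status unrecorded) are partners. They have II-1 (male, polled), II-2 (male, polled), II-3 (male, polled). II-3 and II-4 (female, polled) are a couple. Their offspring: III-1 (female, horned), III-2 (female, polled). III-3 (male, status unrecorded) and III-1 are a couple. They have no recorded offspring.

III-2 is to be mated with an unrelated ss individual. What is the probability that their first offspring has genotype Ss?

2/3

II-3 is polled so carries S and received s from I-1 (ss), so II-3 is Ss.
II-4 is polled so carries S and passed s to III-1 (ss), so II-4 is Ss.
III-2 is a polled offspring of II-3 (Ss) × II-4 (Ss), whose cross gives 1/4 SS : 1/2 Ss : 1/4 ss; conditioning on being polled, III-2 is SS with probability 1/3, Ss with probability 2/3.
Summing over parental genotype combinations, P(offspring has genotype Ss) = 1/3·1 + 2/3·1/2 = 2/3.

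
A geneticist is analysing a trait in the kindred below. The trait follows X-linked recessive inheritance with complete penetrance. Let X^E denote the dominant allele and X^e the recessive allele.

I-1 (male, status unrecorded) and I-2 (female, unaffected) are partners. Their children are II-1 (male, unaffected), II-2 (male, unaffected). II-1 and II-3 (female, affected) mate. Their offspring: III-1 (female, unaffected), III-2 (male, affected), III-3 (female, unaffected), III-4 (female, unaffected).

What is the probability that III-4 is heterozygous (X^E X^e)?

III-4 is unaffected so carries E and received e from II-3 (X^e X^e), so III-4 is X^E X^e, giving P(X^E X^e) = 1.

1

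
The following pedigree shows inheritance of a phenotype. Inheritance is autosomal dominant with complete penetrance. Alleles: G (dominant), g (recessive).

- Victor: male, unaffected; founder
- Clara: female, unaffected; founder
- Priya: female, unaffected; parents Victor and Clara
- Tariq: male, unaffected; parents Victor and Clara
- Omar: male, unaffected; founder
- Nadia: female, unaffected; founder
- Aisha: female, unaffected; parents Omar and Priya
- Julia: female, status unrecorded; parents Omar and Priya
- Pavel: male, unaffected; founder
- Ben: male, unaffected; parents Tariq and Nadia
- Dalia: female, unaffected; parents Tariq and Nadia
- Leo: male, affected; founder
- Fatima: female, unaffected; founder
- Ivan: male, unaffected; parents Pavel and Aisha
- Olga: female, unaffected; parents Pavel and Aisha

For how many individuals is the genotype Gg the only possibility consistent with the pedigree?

No individual's genotype is forced to Gg by the pedigree, so the count is 0.

0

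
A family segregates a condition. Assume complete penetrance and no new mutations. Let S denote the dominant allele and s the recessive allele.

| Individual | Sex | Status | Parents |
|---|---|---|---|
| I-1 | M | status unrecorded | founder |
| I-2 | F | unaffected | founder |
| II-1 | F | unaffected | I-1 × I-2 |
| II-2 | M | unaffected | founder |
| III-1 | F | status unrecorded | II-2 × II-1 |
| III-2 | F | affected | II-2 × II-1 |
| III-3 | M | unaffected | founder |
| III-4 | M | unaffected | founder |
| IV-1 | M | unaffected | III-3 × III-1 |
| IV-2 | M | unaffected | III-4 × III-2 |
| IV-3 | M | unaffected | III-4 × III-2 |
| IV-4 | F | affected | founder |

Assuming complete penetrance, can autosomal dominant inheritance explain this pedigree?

No

Under autosomal dominant, III-2 (affected, female) cannot arise from II-2 (unaffected) × II-1 (unaffected).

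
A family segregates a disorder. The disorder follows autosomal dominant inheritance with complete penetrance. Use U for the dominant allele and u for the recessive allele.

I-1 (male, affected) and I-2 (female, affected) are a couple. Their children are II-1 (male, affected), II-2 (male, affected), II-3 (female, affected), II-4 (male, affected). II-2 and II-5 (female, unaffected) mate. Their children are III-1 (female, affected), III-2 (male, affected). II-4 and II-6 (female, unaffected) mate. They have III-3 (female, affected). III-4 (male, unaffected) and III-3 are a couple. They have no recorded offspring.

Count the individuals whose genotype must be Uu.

3

Obligate heterozygotes: III-1 is affected so carries U and received u from II-5 (uu), so III-1 is Uu; III-2 is affected so carries U and received u from II-5 (uu), so III-2 is Uu; III-3 is affected so carries U and received u from II-6 (uu), so III-3 is Uu.
Every other individual is either homozygous by phenotype or has at least one consistent homozygous assignment, so the count is 3.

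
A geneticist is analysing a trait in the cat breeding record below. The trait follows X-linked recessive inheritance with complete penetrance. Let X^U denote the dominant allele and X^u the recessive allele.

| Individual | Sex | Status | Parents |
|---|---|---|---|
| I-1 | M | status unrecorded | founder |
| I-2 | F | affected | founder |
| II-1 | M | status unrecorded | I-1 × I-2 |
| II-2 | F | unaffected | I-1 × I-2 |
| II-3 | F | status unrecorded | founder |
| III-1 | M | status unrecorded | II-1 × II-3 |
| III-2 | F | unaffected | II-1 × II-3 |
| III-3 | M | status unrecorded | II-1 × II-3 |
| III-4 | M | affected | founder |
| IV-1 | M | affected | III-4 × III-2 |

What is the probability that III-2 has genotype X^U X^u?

1

III-2 is unaffected so carries U and received u from II-1 (X^u Y), so III-2 is X^U X^u, giving P(X^U X^u) = 1.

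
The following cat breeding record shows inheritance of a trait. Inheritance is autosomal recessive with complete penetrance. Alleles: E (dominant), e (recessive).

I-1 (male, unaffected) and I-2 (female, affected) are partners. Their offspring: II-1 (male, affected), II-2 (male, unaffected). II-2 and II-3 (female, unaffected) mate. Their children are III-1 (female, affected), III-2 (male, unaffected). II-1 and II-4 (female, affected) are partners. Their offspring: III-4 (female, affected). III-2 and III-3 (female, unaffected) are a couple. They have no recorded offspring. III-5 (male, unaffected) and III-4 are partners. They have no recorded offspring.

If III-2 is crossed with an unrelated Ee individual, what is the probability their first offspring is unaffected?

5/6

II-2 is unaffected so carries E and received e from I-2 (ee), so II-2 is Ee.
II-3 is unaffected so carries E and passed e to III-1 (ee), so II-3 is Ee.
III-2 is an unaffected offspring of II-2 (Ee) × II-3 (Ee), whose cross gives 1/4 EE : 1/2 Ee : 1/4 ee; conditioning on being unaffected, III-2 is EE with probability 1/3, Ee with probability 2/3.
Summing over parental genotype combinations, P(offspring is unaffected) = 1/3·1 + 2/3·3/4 = 5/6.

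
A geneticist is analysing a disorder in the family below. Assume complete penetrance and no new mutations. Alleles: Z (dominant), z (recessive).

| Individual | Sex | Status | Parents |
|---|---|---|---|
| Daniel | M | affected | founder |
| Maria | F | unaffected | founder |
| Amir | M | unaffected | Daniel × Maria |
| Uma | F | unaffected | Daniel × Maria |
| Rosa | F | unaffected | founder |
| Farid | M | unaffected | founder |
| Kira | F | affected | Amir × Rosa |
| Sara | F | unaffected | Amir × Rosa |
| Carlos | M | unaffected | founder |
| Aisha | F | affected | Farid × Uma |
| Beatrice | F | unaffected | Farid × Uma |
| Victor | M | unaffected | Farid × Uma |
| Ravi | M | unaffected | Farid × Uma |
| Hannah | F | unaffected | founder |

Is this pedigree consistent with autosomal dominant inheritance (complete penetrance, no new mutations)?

Under autosomal dominant, Kira (affected, female) cannot arise from Amir (unaffected) × Rosa (unaffected).

No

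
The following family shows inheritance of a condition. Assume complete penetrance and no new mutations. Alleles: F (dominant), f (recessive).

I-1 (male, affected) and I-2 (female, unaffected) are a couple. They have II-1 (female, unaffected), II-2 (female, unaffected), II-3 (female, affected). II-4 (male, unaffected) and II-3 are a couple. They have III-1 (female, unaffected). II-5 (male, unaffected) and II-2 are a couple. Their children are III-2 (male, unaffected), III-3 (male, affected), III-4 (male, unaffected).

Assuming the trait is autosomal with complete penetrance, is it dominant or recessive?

II-5 and II-2 are both unaffected yet have an affected child III-3. Under dominance, an affected child requires at least one affected parent, so the trait cannot be dominant.

recessive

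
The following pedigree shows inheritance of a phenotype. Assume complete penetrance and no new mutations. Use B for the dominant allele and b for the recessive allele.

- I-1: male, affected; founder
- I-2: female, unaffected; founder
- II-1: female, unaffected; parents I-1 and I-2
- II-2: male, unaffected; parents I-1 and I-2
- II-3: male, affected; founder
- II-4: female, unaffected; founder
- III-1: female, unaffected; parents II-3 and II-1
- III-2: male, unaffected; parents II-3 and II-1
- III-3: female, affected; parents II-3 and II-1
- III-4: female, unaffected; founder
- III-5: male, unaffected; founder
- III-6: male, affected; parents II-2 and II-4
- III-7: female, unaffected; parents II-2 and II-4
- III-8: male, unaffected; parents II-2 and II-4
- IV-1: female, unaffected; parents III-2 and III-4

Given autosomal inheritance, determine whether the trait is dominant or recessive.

II-2 and II-4 are both unaffected yet have an affected child III-6. Under dominance, an affected child requires at least one affected parent, so the trait cannot be dominant.

recessive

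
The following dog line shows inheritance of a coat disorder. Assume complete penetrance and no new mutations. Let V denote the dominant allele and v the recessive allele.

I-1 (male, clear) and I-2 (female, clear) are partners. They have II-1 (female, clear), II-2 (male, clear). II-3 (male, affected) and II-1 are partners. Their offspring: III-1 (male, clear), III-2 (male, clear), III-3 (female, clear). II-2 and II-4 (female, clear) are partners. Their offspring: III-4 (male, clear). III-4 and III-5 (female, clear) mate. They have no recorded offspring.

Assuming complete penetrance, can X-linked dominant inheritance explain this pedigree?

No

Under X-linked dominant, III-3 (clear, female) cannot arise from II-3 (affected) × II-1 (clear).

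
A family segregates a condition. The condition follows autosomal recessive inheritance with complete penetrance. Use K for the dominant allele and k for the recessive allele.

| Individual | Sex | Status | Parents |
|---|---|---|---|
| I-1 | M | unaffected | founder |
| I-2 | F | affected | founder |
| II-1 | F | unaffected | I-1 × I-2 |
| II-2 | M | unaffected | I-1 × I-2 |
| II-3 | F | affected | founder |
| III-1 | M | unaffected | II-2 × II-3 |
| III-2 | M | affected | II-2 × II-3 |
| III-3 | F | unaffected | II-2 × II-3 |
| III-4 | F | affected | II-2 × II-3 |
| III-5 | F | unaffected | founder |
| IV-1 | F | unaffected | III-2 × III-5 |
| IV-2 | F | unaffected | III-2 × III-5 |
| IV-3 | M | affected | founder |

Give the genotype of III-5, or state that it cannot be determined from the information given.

cannot be determined

III-5's phenotype allows KK or Kk, and no parent or child forces a single allele at both positions; consistent genotype assignments exist with III-5 as KK or Kk.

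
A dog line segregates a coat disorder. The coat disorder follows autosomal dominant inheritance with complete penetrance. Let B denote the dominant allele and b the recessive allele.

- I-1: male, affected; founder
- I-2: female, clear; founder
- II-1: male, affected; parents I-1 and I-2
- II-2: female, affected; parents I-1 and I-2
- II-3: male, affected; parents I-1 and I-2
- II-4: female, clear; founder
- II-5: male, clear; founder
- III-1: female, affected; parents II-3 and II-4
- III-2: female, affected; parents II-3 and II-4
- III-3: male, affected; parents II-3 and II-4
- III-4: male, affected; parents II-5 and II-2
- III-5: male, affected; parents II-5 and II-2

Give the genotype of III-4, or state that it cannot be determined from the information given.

Bb

From phenotype alone, III-4 is BB or Bb.
III-4 is affected so carries B and received b from II-5 (bb), so III-4 is Bb.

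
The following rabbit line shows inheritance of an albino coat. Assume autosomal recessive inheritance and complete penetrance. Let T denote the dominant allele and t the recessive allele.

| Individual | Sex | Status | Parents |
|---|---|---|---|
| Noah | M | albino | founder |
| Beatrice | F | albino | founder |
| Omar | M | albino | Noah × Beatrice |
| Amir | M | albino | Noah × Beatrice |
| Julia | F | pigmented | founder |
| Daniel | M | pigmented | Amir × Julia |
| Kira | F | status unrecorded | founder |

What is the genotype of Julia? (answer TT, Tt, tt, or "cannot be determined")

cannot be determined

Julia's phenotype allows TT or Tt, and no parent or child forces a single allele at both positions; consistent genotype assignments exist with Julia as TT or Tt.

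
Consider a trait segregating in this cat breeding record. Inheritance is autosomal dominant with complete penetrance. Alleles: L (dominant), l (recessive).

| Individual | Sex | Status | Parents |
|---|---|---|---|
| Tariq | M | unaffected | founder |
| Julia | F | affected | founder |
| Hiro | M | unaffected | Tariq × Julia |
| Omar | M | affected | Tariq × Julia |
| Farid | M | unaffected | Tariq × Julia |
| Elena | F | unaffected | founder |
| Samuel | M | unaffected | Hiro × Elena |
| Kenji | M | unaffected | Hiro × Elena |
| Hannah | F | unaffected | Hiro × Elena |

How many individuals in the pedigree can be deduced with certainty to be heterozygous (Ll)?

2

Obligate heterozygotes: Julia is affected so carries L and passed l to Hiro (ll), so Julia is Ll; Omar is affected so carries L and received l from Tariq (ll), so Omar is Ll.
Every other individual is either homozygous by phenotype or has at least one consistent homozygous assignment, so the count is 2.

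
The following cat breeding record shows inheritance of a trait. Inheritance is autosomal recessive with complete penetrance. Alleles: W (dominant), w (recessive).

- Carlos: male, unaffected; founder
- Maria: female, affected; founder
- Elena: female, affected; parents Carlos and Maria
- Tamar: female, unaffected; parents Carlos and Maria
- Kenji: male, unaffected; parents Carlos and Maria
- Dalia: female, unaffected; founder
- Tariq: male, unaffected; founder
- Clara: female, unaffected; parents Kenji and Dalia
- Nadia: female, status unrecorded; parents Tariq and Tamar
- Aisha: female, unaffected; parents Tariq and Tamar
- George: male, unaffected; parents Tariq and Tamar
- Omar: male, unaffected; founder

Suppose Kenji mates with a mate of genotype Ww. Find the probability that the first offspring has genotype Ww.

1/2

Kenji is unaffected so carries W and received w from Maria (ww), so Kenji is Ww.
The cross gives 1/4 WW : 1/2 Ww : 1/4 ww, so P(offspring has genotype Ww) = 1/2.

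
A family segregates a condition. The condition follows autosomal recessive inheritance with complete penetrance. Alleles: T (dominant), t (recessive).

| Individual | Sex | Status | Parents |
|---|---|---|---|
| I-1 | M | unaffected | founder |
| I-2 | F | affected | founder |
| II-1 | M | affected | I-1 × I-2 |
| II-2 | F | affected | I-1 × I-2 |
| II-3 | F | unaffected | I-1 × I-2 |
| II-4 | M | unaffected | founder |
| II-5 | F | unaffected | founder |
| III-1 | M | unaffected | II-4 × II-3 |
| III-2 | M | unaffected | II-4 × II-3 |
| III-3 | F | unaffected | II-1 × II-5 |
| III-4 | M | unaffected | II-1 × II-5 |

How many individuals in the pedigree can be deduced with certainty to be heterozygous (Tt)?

4

Obligate heterozygotes: I-1 is unaffected so carries T and passed t to II-1 (tt), so I-1 is Tt; II-3 is unaffected so carries T and received t from I-2 (tt), so II-3 is Tt; III-3 is unaffected so carries T and received t from II-1 (tt), so III-3 is Tt; III-4 is unaffected so carries T and received t from II-1 (tt), so III-4 is Tt.
Every other individual is either homozygous by phenotype or has at least one consistent homozygous assignment, so the count is 4.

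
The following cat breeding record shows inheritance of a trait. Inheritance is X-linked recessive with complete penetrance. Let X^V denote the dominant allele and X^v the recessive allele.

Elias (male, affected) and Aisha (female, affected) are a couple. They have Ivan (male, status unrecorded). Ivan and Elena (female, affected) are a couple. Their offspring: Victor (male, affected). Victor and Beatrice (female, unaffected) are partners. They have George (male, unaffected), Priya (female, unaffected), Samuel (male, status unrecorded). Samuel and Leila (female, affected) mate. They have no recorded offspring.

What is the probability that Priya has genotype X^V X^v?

1

Priya is unaffected so carries V and received v from Victor (X^v Y), so Priya is X^V X^v, giving P(X^V X^v) = 1.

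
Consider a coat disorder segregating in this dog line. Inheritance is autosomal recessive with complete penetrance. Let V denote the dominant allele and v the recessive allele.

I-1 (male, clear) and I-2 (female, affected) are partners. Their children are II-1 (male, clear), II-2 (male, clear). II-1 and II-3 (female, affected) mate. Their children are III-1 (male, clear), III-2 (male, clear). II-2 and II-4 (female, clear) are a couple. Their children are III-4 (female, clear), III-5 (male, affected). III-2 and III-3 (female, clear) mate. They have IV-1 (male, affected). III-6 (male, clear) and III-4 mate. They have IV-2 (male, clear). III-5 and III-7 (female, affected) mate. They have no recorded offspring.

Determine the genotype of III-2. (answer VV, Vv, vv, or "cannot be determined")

Vv

From phenotype alone, III-2 is VV or Vv.
III-2 is clear so carries V and received v from II-3 (vv), so III-2 is Vv.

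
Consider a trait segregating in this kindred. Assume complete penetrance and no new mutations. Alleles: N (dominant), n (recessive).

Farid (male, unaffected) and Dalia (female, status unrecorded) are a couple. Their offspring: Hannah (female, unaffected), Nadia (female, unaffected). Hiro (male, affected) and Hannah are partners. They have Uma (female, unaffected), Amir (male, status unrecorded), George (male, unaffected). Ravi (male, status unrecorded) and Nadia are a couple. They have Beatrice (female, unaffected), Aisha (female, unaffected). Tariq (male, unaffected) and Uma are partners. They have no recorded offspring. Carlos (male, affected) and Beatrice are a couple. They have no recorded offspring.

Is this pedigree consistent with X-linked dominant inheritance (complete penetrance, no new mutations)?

No

Under X-linked dominant, Uma (unaffected, female) cannot arise from Hiro (affected) × Hannah (unaffected).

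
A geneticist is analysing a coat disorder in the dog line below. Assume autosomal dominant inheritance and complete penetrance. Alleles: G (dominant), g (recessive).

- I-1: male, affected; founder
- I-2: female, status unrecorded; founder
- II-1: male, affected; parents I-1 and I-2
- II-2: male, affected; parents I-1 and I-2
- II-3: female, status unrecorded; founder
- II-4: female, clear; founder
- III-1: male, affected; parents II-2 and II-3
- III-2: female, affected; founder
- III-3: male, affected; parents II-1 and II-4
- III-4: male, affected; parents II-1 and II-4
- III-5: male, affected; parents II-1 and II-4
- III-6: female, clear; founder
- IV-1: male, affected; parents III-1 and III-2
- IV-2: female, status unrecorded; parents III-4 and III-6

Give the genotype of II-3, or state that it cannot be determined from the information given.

cannot be determined

II-3's phenotype is unrecorded, and no parent or child forces a single allele at both positions; consistent genotype assignments exist with II-3 as GG or Gg or gg.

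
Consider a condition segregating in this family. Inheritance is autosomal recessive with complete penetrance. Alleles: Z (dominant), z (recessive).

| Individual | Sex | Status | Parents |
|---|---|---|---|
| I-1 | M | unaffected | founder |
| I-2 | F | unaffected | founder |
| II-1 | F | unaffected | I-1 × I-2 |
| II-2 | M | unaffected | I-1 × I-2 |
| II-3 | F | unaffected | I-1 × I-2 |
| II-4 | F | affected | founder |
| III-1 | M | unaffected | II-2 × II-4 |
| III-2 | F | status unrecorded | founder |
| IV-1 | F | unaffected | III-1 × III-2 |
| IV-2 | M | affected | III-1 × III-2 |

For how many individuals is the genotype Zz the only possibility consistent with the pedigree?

Obligate heterozygotes: III-1 is unaffected so carries Z and received z from II-4 (zz), so III-1 is Zz.
Every other individual is either homozygous by phenotype or has at least one consistent homozygous assignment, so the count is 1.

1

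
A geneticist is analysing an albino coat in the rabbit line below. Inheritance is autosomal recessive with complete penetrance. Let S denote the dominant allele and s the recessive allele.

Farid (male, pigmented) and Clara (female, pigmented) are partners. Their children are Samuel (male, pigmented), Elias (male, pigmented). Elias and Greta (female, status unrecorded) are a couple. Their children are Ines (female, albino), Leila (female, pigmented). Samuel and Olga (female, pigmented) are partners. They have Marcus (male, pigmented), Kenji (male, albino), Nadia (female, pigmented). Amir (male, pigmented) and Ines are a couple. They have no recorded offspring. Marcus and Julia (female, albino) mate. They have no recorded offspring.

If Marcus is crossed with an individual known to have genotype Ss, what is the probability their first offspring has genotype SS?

Samuel is pigmented so carries S and passed s to Kenji (ss), so Samuel is Ss.
Olga is pigmented so carries S and passed s to Kenji (ss), so Olga is Ss.
Marcus is a pigmented offspring of Samuel (Ss) × Olga (Ss), whose cross gives 1/4 SS : 1/2 Ss : 1/4 ss; conditioning on being pigmented, Marcus is SS with probability 1/3, Ss with probability 2/3.
Summing over parental genotype combinations, P(offspring has genotype SS) = 1/3·1/2 + 2/3·1/4 = 1/3.

1/3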